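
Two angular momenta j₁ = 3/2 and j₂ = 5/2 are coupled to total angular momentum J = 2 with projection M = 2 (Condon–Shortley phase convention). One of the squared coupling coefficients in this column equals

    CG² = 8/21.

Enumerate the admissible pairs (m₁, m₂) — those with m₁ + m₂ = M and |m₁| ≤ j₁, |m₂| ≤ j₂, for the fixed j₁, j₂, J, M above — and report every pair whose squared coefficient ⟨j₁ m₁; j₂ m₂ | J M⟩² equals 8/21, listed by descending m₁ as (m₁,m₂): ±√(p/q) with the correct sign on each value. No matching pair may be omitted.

(1/2,3/2): −√(8/21)

Admissible pairs with m₁+m₂ = M = 2: (-1/2,5/2), (1/2,3/2), (3/2,1/2)
  (m₁,m₂)=(3/2,1/2): CG² = 1/7, CG = +√(1/7)
  (m₁,m₂)=(1/2,3/2): CG² = 8/21, CG = −√(8/21)   ← matches the target
  (m₁,m₂)=(-1/2,5/2): CG² = 10/21, CG = +√(10/21)
Pairs with CG² = 8/21: (1/2,3/2): −√(8/21)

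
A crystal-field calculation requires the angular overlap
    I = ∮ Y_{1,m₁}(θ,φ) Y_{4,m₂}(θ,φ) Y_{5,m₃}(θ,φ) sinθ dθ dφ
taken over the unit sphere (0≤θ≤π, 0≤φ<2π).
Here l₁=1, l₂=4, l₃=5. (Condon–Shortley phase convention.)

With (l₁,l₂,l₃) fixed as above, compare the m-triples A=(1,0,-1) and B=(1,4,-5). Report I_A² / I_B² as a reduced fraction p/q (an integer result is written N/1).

1/3

l's match ⇒ only the (l;m) 3-j factors differ between A and B.
A: triangle coeff Δ(1,4,5) = 1/495; Σ_t [0,0]: t=0:+1/1152 = 1/1152; (3j)²=1/33 [(1 4 5; 1 0 -1)], sign=+1
B: triangle coeff Δ(1,4,5) = 1/495; Σ_t [0,0]: t=0:+1/80640 = 1/80640; (3j)²=1/11 [(1 4 5; 1 4 -5)], sign=+1
I_A²/I_B² = (1/33)/(1/11) = 1/3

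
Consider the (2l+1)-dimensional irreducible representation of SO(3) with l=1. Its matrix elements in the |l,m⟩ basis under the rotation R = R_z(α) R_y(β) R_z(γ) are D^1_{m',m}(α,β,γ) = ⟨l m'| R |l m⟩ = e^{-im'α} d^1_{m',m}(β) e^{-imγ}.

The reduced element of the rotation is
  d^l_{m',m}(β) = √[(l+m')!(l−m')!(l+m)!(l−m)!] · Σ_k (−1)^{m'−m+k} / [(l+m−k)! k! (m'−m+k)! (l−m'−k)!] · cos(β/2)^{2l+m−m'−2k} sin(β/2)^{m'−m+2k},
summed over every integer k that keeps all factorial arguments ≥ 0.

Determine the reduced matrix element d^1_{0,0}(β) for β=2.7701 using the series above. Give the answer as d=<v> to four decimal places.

d=-0.9318

d^1_{0,0}(β=2.7701) via the finite sum:
Half-angle: c=0.184680, s=0.982799. N=√(1·1·1·1)=1.000000
The bounds max(0,m−m')=0 and min(l+m,l−m')=1 give 2 terms
  k=0: (−1)^0·1.0000/(1)·0.1847^2·0.9828^0 = +0.034107
  k=1: (−1)^1·1.0000/(1)·0.1847^0·0.9828^2 = -0.965893
d^1_{0,0}(2.7701) = +0.034107 -0.965893 = -0.931787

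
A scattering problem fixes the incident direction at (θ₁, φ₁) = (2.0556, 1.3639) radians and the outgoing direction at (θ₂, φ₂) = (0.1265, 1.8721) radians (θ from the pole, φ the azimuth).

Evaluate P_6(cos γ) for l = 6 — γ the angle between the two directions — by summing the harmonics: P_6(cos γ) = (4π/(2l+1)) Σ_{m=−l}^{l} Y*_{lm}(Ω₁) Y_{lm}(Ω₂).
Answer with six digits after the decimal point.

0.246181

Term-by-term m-sum for l=6 (normalisation 4π/13 = 0.966644):
  [-6]  conj(Y_{6,-6})(Ω₁) = -0.074965+0.219276i ; Y_{6,-6}(Ω₂) = +0.000000+0.000002i ; Δ = -0.000000-0.000000i
  [-5]  conj(Y_{6,-5})(Ω₁) = -0.363471-0.216059i ; Y_{6,-5}(Ω₂) = -0.000053-0.000003i ; Δ = +0.000019+0.000013i
  [-4]  conj(Y_{6,-4})(Ω₁) = +0.205499-0.223612i ; Y_{6,-4}(Ω₂) = +0.000317-0.000829i ; Δ = -0.000120-0.000241i
  [-3]  conj(Y_{6,-3})(Ω₁) = -0.074706-0.104492i ; Y_{6,-3}(Ω₂) = +0.007978+0.006281i ; Δ = +0.000060-0.001303i
  [-2]  conj(Y_{6,-2})(Ω₁) = +0.315787-0.138677i ; Y_{6,-2}(Ω₂) = -0.065108+0.044793i ; Δ = -0.014349+0.023174i
  [-1]  conj(Y_{6,-1})(Ω₁) = -0.001430-0.006814i ; Y_{6,-1}(Ω₂) = -0.113771-0.366101i ; Δ = -0.002332+0.001299i
  [+0]  conj(Y_{6,0})(Ω₁) = +0.337715-0.000000i ; Y_{6,0}(Ω₂) = +0.853147+0.000000i ; Δ = +0.288121+0.000000i
  [+1]  conj(Y_{6,1})(Ω₁) = +0.001430-0.006814i ; Y_{6,1}(Ω₂) = +0.113771-0.366101i ; Δ = -0.002332-0.001299i
  [+2]  conj(Y_{6,2})(Ω₁) = +0.315787+0.138677i ; Y_{6,2}(Ω₂) = -0.065108-0.044793i ; Δ = -0.014349-0.023174i
  [+3]  conj(Y_{6,3})(Ω₁) = +0.074706-0.104492i ; Y_{6,3}(Ω₂) = -0.007978+0.006281i ; Δ = +0.000060+0.001303i
  [+4]  conj(Y_{6,4})(Ω₁) = +0.205499+0.223612i ; Y_{6,4}(Ω₂) = +0.000317+0.000829i ; Δ = -0.000120+0.000241i
  [+5]  conj(Y_{6,5})(Ω₁) = +0.363471-0.216059i ; Y_{6,5}(Ω₂) = +0.000053-0.000003i ; Δ = +0.000019-0.000013i
  [+6]  conj(Y_{6,6})(Ω₁) = -0.074965-0.219276i ; Y_{6,6}(Ω₂) = +0.000000-0.000002i ; Δ = -0.000000+0.000000i
Accumulated sum +0.254676-0.000000i; after 4π/(2l+1) scaling, +0.246181-0.000000i ⇒ P_6 = 0.246181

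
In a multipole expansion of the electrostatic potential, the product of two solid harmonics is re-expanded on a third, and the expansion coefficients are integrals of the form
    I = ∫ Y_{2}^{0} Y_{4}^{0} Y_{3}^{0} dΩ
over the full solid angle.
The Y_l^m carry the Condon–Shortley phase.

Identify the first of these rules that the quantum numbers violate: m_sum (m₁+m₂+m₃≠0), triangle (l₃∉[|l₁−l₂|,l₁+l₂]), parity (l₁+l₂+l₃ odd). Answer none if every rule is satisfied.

parity

Σmᵢ = 0  ✓
l₃∈[|l₁−l₂|,l₁+l₂]=[2,6], have l₃=3  ✓
Σlᵢ = 9 ⇒ odd  ✗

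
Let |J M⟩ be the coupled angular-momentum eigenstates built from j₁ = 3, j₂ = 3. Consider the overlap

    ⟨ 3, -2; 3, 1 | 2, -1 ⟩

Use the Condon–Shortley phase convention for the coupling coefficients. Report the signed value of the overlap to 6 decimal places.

triangle: 4!×2!×2!/9! = 96/362880
(j±m)!: 1!×5!×4!×2!×1!×3! = 34560
prefactor² = (2J+1)×Δ×N² = 320/7
  k=3: −1/(3!×1!×2!×1!×0!×1!) = -1/12
  k=4: +1/(4!×0!×1!×0!×1!×2!) = 1/48
Σ = -1/16  ⇒  CG² = 320/7×(-1/16)² = 5/28
CG = −√(5/28) = -0.422577

-0.422577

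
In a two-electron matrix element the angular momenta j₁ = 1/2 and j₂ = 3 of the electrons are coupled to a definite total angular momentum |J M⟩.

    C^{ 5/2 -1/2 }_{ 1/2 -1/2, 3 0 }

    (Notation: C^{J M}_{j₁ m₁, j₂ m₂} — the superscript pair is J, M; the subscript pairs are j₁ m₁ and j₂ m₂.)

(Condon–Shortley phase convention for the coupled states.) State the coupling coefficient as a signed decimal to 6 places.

√[6·1!0!5!/7! · 0!1!3!3!2!3!] = √(432/7)
  +(−1)^1/∏(1,0,0,2,0,3)! = -1/12  (running -1/12)
⟨..|..⟩ = √(432/7)·(-1/12) = -0.654654

−√(3/7) = -0.654654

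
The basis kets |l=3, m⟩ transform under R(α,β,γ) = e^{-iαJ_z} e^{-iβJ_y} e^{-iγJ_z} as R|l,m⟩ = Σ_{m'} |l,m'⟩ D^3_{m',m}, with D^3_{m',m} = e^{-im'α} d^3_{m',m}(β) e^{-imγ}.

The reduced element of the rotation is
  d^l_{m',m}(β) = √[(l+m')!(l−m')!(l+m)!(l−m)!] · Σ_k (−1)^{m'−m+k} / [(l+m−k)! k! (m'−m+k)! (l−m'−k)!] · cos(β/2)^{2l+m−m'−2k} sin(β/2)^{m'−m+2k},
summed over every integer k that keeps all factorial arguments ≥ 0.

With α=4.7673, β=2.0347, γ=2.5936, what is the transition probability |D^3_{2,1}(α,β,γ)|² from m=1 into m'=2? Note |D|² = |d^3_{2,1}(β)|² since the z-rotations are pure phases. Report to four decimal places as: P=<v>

Split into d^3_{2,1}(β=2.0347) × two z-phases.
Half-angle: c=0.525622, s=0.850718. N=√(120·1·24·2)=75.894664
k: max(0,(1)−(2))=0 … min(3+(1),3−(2))=1
  k=0: (−1)^1·75.8947/(24)·0.5256^5·0.8507^1 = -0.107933
  k=1: (−1)^2·75.8947/(12)·0.5256^3·0.8507^3 = +0.565468
d^3_{2,1}(2.0347) = -0.107933 +0.565468 = +0.457535
|D^3_{2,1}|² = |d^3_{2,1}(β)|² = (+0.457535)² = 0.209338 (the z-rotation phases have unit modulus)

P=0.2093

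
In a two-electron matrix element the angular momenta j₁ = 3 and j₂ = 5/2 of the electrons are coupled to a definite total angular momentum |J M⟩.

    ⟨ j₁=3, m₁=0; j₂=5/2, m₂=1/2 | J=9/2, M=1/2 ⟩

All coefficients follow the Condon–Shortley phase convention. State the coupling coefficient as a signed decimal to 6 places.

triangle: 1!×5!×4!/11! = 2880/39916800
(j±m)!: 3!×3!×3!×2!×5!×4! = 1244160
prefactor² = (2J+1)×Δ×N² = 69120/77
  k=0: +1/(0!×1!×3!×3!×2!×1!) = 1/72
  k=1: −1/(1!×0!×2!×2!×3!×2!) = -1/48
Σ = -1/144  ⇒  CG² = 69120/77×(-1/144)² = 10/231
CG = −√(10/231) = -0.208063

−√(10/231) ≈ -0.208063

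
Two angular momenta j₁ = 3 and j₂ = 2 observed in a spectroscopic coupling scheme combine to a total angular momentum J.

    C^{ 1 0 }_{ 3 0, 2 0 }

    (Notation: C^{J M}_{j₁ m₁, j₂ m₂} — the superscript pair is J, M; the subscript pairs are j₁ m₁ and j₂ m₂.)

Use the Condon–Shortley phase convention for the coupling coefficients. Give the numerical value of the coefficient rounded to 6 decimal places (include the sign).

triangle: 4!*2!*0!/7! = 48/5040
(j±m)!: 3!*3!*2!*2!*1!*1! = 144
prefactor² = (2J+1)*Δ*N² = 144/35
  k=2: +1/(2!*2!*1!*0!*1!*0!) = 1/4
Σ = 1/4  ⇒  CG² = 144/35*(1/4)² = 9/35
CG = +√(9/35) = +0.507093

+√(9/35) = +0.507093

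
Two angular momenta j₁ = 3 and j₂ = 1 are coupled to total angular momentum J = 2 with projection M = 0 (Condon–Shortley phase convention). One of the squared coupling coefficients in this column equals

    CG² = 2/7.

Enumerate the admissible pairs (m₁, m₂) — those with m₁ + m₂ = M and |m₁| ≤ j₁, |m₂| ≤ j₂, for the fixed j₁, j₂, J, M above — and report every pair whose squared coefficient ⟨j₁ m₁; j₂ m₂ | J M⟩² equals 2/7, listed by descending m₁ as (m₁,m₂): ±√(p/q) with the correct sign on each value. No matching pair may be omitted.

(1,-1): +√(2/7); (-1,1): +√(2/7)

Admissible pairs with m₁+m₂ = M = 0: (-1,1), (0,0), (1,-1)
  (m₁,m₂)=(1,-1): CG² = 2/7, CG = +√(2/7)   ← matches the target
  (m₁,m₂)=(0,0): CG² = 3/7, CG = −√(3/7)
  (m₁,m₂)=(-1,1): CG² = 2/7, CG = +√(2/7)   ← matches the target
Pairs with CG² = 2/7: (1,-1): +√(2/7); (-1,1): +√(2/7)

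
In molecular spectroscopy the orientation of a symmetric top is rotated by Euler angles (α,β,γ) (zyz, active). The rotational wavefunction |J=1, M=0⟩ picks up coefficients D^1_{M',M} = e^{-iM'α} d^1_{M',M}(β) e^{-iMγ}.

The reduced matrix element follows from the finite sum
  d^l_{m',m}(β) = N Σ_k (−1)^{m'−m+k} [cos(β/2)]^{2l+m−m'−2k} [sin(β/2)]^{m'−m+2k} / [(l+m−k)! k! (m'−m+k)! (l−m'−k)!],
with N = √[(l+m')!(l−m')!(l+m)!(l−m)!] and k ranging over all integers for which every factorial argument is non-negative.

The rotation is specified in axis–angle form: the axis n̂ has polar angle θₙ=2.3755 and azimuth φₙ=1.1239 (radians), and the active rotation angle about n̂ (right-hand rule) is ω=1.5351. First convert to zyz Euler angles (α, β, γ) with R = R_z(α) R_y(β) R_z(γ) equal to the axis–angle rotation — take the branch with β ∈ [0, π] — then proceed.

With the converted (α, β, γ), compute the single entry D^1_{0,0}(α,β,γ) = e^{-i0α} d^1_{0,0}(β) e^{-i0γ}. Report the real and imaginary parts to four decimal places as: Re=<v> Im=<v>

Axis–angle → zyz. n̂ = (sinθₙcosφₙ, sinθₙsinφₙ, cosθₙ) = (+0.299633, +0.625235, -0.720625), ω = 1.5351.
R = I cosω + sinω [n̂]ₓ + (1−cosω) n̂n̂ᵀ gives
  R = [+0.122265, +0.900821, +0.416620; -0.539511, +0.412656, -0.733923; -0.833054, -0.135038, +0.536456]
β = atan2(√(R₁₃²+R₂₃²), R₃₃) = 1.004564; α = atan2(R₂₃, R₁₃) mod 2π = 5.228691; γ = atan2(R₃₂, −R₃₁) mod 2π = 6.122483
First d^1_{0,0}(β=1.0046), then the phase factors e^{-i(0)α} and e^{-i(0)γ}:
Half-angle: c=0.876486, s=0.481427. N=√(1·1·1·1)=1.000000
Admissible k: 0..1 (factorial args all ≥0)
  k=0: (−1)^0·1.0000/(1)·0.8765^2·0.4814^0 = +0.768228
  k=1: (−1)^1·1.0000/(1)·0.8765^0·0.4814^2 = -0.231772
d^1_{0,0}(1.0046) = +0.768228 -0.231772 = +0.536456
Phases: e^{-i·(0)·5.2287}=+1.000000+0.000000i, e^{-i·(0)·6.1225}=+1.000000+0.000000i ⇒ D=+0.536456+0.000000i

Re=0.5365 Im=0.0000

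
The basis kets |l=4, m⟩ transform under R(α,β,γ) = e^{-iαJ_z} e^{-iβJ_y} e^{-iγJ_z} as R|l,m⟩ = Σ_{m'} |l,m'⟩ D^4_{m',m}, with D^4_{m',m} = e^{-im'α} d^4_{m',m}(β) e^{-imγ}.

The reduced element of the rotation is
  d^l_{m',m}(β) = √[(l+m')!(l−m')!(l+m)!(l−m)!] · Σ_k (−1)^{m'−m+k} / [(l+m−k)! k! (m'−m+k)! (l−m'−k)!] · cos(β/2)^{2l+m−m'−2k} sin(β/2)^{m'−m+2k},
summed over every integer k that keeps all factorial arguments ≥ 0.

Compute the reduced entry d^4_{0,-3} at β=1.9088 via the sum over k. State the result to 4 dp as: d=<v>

d^4_{0,-3}(β=1.9088) via the finite sum:
Half-angle: c=0.578098, s=0.815967. N=√(24·24·1·5040)=1703.830978
Admissible k: 0..1 (factorial args all ≥0)
  k=0: (−1)^3·1703.8310/(144)·0.5781^5·0.8160^3 = -0.415041
  k=1: (−1)^4·1703.8310/(144)·0.5781^3·0.8160^5 = +0.826861
d^4_{0,-3}(1.9088) = -0.415041 +0.826861 = +0.411820

d=0.4118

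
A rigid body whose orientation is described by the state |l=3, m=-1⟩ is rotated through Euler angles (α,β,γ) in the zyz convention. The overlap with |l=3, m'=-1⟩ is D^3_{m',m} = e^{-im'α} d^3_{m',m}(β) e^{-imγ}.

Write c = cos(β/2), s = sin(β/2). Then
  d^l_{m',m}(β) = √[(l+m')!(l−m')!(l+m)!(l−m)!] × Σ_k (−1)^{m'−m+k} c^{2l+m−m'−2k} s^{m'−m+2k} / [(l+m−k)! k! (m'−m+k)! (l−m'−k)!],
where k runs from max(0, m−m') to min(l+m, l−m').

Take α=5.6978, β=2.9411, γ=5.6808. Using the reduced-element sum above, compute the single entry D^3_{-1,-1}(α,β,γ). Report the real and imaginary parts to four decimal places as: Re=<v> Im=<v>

Re=0.0217 Im=-0.0539

First d^3_{-1,-1}(β=2.9411), then the phase factors e^{-i(-1)α} and e^{-i(-1)γ}:
c=cos(2.941100/2)=0.100079, s=sin(2.941100/2)=0.994980; N=√[2·24·2·24]=48.000000
k∈{0,1,2} keeps every argument non-negative
  k=0: (−1)^0·48.0000/(48)·0.1001^6·0.9950^0 = +0.000001
  k=1: (−1)^1·48.0000/(6)·0.1001^4·0.9950^2 = -0.000794
  k=2: (−1)^2·48.0000/(8)·0.1001^2·0.9950^4 = +0.058897
d^3_{-1,-1}(2.9411) = +0.000001 -0.000794 +0.058897 = +0.058103
D = (+0.833499-0.552521i)·(+0.058103)·(+0.823986-0.566610i) = +0.021715-0.053893i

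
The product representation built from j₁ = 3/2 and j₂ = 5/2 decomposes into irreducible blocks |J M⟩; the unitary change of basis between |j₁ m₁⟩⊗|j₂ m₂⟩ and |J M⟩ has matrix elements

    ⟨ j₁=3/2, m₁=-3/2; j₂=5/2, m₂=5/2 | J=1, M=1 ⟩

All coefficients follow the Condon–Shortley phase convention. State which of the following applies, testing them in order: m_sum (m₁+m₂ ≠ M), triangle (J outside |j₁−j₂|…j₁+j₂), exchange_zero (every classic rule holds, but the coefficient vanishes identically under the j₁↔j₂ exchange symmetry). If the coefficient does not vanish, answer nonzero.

nonzero

m-sum: m₁+m₂ = -3/2+5/2 = 1, M = 1  ✓
triangle: |j₁−j₂| = 1 ≤ J = 1 ≤ j₁+j₂ = 4  ✓
exchange: j₁≠j₂ or m₁≠m₂ — the exchange symmetry imposes no constraint here
value check: CG = −√(1/2) = -0.707107 ≠ 0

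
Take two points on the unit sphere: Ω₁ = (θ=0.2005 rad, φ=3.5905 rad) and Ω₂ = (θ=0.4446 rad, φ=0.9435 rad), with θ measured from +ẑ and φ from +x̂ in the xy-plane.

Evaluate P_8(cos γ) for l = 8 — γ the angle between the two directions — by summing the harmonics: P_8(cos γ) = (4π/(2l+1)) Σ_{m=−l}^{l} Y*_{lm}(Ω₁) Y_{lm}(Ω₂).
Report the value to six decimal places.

-0.064163

Summing Y*_{l m}(θ₁,φ₁)·Y_{l m}(θ₂,φ₂) over m ∈ [−8, 8]; prefactor 4π/(2·8+1) = 0.739198:
  [-8]  conj(Y_{8,-8})(Ω₁) = -0.000001-0.000001i ; Y_{8,-8}(Ω₂) = +0.000182-0.000575i ; Δ = -0.000000+0.000000i
  [-7]  conj(Y_{8,-7})(Ω₁) = +0.000025+0.000000i ; Y_{8,-7}(Ω₂) = +0.004808-0.001600i ; Δ = +0.000000-0.000000i
  [-6]  conj(Y_{8,-6})(Ω₁) = -0.000284+0.000136i ; Y_{8,-6}(Ω₂) = +0.021734+0.015588i ; Δ = -0.000008-0.000001i
  [-5]  conj(Y_{8,-5})(Ω₁) = +0.001777-0.002225i ; Y_{8,-5}(Ω₂) = +0.000509+0.099669i ; Δ = +0.000223+0.000176i
  [-4]  conj(Y_{8,-4})(Ω₁) = -0.004269+0.018666i ; Y_{8,-4}(Ω₂) = -0.214625+0.157279i ; Δ = -0.002020-0.004678i
  [-3]  conj(Y_{8,-3})(Ω₁) = -0.021033-0.092290i ; Y_{8,-3}(Ω₂) = -0.460811-0.148166i ; Δ = -0.003982+0.045645i
  [-2]  conj(Y_{8,-2})(Ω₁) = +0.203033+0.254709i ; Y_{8,-2}(Ω₂) = -0.154448-0.472057i ; Δ = +0.088879-0.135183i
  [-1]  conj(Y_{8,-1})(Ω₁) = -0.607537-0.292656i ; Y_{8,-1}(Ω₂) = +0.016681-0.023009i ; Δ = -0.016868+0.009097i
  [+0]  conj(Y_{8,0})(Ω₁) = +0.460924-0.000000i ; Y_{8,0}(Ω₂) = -0.475674+0.000000i ; Δ = -0.219249+0.000000i
  [+1]  conj(Y_{8,1})(Ω₁) = +0.607537-0.292656i ; Y_{8,1}(Ω₂) = -0.016681-0.023009i ; Δ = -0.016868-0.009097i
  [+2]  conj(Y_{8,2})(Ω₁) = +0.203033-0.254709i ; Y_{8,2}(Ω₂) = -0.154448+0.472057i ; Δ = +0.088879+0.135183i
  [+3]  conj(Y_{8,3})(Ω₁) = +0.021033-0.092290i ; Y_{8,3}(Ω₂) = +0.460811-0.148166i ; Δ = -0.003982-0.045645i
  [+4]  conj(Y_{8,4})(Ω₁) = -0.004269-0.018666i ; Y_{8,4}(Ω₂) = -0.214625-0.157279i ; Δ = -0.002020+0.004678i
  [+5]  conj(Y_{8,5})(Ω₁) = -0.001777-0.002225i ; Y_{8,5}(Ω₂) = -0.000509+0.099669i ; Δ = +0.000223-0.000176i
  [+6]  conj(Y_{8,6})(Ω₁) = -0.000284-0.000136i ; Y_{8,6}(Ω₂) = +0.021734-0.015588i ; Δ = -0.000008+0.000001i
  [+7]  conj(Y_{8,7})(Ω₁) = -0.000025+0.000000i ; Y_{8,7}(Ω₂) = -0.004808-0.001600i ; Δ = +0.000000+0.000000i
  [+8]  conj(Y_{8,8})(Ω₁) = -0.000001+0.000001i ; Y_{8,8}(Ω₂) = +0.000182+0.000575i ; Δ = -0.000000-0.000000i
Σ over m = -0.086801-0.000000i; ×(4π/17) → -0.064163-0.000000i. Real part: -0.064163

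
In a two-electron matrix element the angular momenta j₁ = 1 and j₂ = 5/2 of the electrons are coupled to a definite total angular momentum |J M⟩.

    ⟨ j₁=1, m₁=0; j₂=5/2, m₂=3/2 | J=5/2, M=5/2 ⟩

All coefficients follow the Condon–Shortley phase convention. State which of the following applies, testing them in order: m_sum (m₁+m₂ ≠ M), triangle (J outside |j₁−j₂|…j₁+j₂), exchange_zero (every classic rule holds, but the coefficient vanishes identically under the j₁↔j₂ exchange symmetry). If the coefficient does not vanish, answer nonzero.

m_sum

m-sum: m₁+m₂ = 0+3/2 = 3/2, M = 5/2  ✗ ⇒ coefficient is 0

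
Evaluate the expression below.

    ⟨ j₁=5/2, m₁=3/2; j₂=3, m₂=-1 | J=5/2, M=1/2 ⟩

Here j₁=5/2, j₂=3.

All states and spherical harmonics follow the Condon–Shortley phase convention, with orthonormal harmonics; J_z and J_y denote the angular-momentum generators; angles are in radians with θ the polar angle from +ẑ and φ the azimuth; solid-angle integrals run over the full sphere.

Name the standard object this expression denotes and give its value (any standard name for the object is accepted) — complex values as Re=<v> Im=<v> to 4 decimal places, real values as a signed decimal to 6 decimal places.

This is a Clebsch–Gordan (vector-coupling) coefficient.
triangle: 3!×2!×3!/9! = 72/362880
(j±m)!: 4!×1!×2!×4!×3!×2! = 13824
prefactor² = (2J+1)×Δ×N² = 576/35
  k=0: +1/(0!×3!×1!×2!×1!×1!) = 1/12
  k=1: −1/(1!×2!×0!×1!×2!×2!) = -1/8
Σ = -1/24  ⇒  CG² = 576/35×(-1/24)² = 1/35
CG = −√(1/35) = -0.169031

Clebsch–Gordan coefficient, −√(1/35) ≈ -0.169031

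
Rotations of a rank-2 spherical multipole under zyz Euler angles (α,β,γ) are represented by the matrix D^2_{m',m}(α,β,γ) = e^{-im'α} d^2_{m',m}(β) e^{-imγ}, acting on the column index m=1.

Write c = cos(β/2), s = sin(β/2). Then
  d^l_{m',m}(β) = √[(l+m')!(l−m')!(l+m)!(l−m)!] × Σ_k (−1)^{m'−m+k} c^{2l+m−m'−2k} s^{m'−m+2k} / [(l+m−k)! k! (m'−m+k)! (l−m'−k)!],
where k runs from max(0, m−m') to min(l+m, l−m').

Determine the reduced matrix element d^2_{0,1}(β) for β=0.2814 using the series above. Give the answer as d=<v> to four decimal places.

d^2_{0,1}(β=0.2814) via the finite sum:
With c≡cos(β/2)=0.990118 and s≡sin(β/2)=0.140236, N=[2·2·6·1]^{1/2}=4.898979
k: max(0,(1)−(0))=1 … min(2+(1),2−(0))=2
  k=1: (−1)^0·4.8990/(2)·0.9901^3·0.1402^1 = +0.333424
  k=2: (−1)^1·4.8990/(2)·0.9901^1·0.1402^3 = -0.006689
d^2_{0,1}(0.2814) = +0.333424 -0.006689 = +0.326735

d=0.3267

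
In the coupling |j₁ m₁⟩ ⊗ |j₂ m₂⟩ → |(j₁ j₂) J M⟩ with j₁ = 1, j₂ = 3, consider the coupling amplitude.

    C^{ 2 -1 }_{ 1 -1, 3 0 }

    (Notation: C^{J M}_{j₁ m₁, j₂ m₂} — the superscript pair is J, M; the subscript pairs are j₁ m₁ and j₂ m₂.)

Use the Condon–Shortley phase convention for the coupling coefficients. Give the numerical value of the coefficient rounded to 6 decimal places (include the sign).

triangle: 2!·0!·4!/7! = 48/5040
(j±m)!: 0!·2!·3!·3!·1!·3! = 432
prefactor² = (2J+1)·Δ·N² = 144/7
  k=2: +1/(2!·0!·0!·1!·0!·3!) = 1/12
Σ = 1/12  ⇒  CG² = 144/7·(1/12)² = 1/7
CG = +√(1/7) = +0.377964

+√(1/7) = +0.377964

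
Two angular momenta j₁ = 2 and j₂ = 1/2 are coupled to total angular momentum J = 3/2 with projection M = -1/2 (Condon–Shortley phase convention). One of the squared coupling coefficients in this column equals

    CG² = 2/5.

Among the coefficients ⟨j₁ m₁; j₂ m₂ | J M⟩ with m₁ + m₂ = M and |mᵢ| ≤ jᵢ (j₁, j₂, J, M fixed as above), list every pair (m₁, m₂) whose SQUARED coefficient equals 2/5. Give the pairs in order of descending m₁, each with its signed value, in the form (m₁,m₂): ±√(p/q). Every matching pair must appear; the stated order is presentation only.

Admissible pairs with m₁+m₂ = M = -1/2: (-1,1/2), (0,-1/2)
  (m₁,m₂)=(0,-1/2): CG² = 2/5, CG = +√(2/5)   ← matches the target
  (m₁,m₂)=(-1,1/2): CG² = 3/5, CG = −√(3/5)
Pairs with CG² = 2/5: (0,-1/2): +√(2/5)

(0,-1/2): +√(2/5)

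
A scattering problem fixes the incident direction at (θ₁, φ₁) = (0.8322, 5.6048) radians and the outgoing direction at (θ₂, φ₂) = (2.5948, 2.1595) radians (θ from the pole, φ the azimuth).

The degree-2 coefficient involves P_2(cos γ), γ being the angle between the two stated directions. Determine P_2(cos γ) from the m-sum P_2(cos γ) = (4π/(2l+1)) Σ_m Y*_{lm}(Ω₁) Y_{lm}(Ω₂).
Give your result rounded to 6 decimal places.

Addition theorem: P_2(cos γ) = (4π/5) Σ_m Y*_{lm}(Ω₁) Y_{lm}(Ω₂), m = −2…2:
  m=-2: (0.04486 - 0.20637j) × (-0.04003 + 0.09645j) = 0.01811 + 0.01259j  (running Σ = 0.01811 + 0.01259j)
  m=-1: (0.29943 - 0.24134j) × (0.19053 + 0.28536j) = 0.12592 + 0.03946j  (running Σ = 0.14403 + 0.05205j)
  m=0: (0.11348 + 0.00000j) × (0.37499 + 0.00000j) = 0.04255 + 0.00000j  (running Σ = 0.18658 + 0.05205j)
  m=1: (-0.29943 - 0.24134j) × (-0.19053 + 0.28536j) = 0.12592 - 0.03946j  (running Σ = 0.31250 + 0.01259j)
  m=2: (0.04486 + 0.20637j) × (-0.04003 - 0.09645j) = 0.01811 - 0.01259j  (running Σ = 0.33061 - 0.00000j)
Total Σ_m = 0.33061 - 0.00000j. Multiply by 2.513274: 0.83091 - 0.00000j. P_2(cos γ) = 0.830910

0.830910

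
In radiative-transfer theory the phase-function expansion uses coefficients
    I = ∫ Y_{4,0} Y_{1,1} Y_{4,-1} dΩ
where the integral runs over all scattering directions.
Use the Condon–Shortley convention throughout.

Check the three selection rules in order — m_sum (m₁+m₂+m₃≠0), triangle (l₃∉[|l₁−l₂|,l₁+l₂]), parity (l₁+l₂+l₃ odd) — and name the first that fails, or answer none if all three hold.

azimuthal sum: 0 + 1 − 1 = 0  ✓
3 ≤ 4 ≤ 5 (triangle on l)  ✓
L = 4 + 1 + 4 = 9 (odd)  ✗

parity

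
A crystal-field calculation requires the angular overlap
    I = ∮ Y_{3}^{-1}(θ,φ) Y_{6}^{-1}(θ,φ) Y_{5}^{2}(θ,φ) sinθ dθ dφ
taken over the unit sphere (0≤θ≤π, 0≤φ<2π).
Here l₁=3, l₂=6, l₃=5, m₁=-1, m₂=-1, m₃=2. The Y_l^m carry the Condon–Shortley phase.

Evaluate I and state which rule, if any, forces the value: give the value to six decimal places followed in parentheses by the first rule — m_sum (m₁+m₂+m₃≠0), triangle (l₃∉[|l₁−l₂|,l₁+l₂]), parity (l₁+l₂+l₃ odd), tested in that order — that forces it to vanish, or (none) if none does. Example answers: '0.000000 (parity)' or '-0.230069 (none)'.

0.080575 (none)

Rules hold: Σm=0, L=14 even, 3≤5≤9.
N = 7·13·11 = 1001
Δ = 4!·2!·8!/15! = 1/675675
Racah Σ t=1..3: t=1:−1/8640 t=2:+1/2304 t=3:−1/8640 = 7/34560
⇒ 3j(3 6 5; 0 0 0)² = 7/429, sgn -1
Racah Σ t=2..4: t=2:+1/5760 t=3:−1/8640 t=4:+1/241920 = 1/16128
⇒ 3j(3 6 5; -1 -1 2)² = 5/1001, sgn -1
4πI² = N·(3j₀)²·(3jₘ)² = 35/429
I = +1·√(0.0815851/4π) = 0.08057502
No selection rule forces the value: the integral is nonzero (none).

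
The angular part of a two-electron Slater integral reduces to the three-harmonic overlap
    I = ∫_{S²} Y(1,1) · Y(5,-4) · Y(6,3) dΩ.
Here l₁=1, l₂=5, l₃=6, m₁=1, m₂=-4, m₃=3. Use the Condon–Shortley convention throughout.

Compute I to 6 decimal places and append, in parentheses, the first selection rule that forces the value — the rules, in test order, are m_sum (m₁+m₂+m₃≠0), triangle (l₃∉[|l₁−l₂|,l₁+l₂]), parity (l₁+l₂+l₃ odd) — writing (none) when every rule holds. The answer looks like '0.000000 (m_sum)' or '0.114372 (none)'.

-0.070770 (none)

Rules hold: Σm=0, L=12 even, 4≤6≤6.
N = 3·11·13 = 429
Δ = 0!·2!·10!/13! = 1/858
Racah Σ t=0..0: t=0:+1/14400 = 1/14400
⇒ 3j(1 5 6; 0 0 0)² = 6/143, sgn +1
Racah Σ t=0..0: t=0:+1/725760 = 1/725760
⇒ 3j(1 5 6; 1 -4 3)² = 1/286, sgn -1
4πI² = N·(3j₀)²·(3jₘ)² = 9/143
I = -1·√(0.0629371/4π) = -0.07076985
No selection rule forces the value: the integral is nonzero (none).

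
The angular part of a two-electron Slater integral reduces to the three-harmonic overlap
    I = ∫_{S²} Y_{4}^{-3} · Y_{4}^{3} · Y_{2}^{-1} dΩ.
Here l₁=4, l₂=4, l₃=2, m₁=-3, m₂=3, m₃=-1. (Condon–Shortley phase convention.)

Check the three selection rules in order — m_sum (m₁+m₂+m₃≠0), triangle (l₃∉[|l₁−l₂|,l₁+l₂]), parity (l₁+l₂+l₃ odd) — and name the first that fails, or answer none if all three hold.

m_sum

Σmᵢ = -1  ✗
l₃∈[|l₁−l₂|,l₁+l₂]=[0,8], have l₃=2
Σlᵢ = 10 ⇒ even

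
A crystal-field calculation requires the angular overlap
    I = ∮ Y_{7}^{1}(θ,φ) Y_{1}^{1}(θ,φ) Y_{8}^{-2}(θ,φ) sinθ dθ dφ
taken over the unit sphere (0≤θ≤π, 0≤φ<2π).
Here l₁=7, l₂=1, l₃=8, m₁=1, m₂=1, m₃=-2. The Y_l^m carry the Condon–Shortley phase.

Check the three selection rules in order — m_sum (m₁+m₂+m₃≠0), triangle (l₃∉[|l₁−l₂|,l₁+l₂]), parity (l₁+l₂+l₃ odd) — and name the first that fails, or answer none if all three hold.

none

m₁+m₂+m₃ = 1 + 1 − 2 = 0  ✓
triangle: |7−1|=6 ≤ l₃=8 ≤ 7+1=8  ✓
parity: l₁+l₂+l₃ = 16 is even  ✓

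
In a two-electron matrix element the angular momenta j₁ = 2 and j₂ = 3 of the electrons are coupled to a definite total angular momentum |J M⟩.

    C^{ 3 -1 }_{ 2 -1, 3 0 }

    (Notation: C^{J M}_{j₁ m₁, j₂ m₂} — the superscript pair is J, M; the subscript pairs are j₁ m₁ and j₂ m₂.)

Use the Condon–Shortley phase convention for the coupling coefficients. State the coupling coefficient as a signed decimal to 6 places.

triangle: 2!*2!*4!/9! = 96/362880
(j±m)!: 1!*3!*3!*3!*2!*4! = 10368
prefactor² = (2J+1)*Δ*N² = 96/5
  k=1: −1/(1!*1!*2!*2!*0!*2!) = -1/8
  k=2: +1/(2!*0!*1!*1!*1!*3!) = 1/12
Σ = -1/24  ⇒  CG² = 96/5*(-1/24)² = 1/30
CG = −√(1/30) = -0.182574

−√(1/30) = -0.182574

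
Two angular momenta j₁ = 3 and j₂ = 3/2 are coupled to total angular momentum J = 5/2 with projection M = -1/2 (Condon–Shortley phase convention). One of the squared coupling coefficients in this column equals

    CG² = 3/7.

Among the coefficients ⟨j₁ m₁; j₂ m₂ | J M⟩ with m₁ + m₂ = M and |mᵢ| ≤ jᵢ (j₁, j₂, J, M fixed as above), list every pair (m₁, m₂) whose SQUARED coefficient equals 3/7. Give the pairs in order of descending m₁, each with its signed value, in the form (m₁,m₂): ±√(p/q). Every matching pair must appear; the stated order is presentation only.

Admissible pairs with m₁+m₂ = M = -1/2: (-2,3/2), (-1,1/2), (0,-1/2), (1,-3/2)
  (m₁,m₂)=(1,-3/2): CG² = 27/70, CG = +√(27/70)
  (m₁,m₂)=(0,-1/2): CG² = 6/35, CG = −√(6/35)
  (m₁,m₂)=(-1,1/2): CG² = 1/70, CG = −√(1/70)
  (m₁,m₂)=(-2,3/2): CG² = 3/7, CG = +√(3/7)   ← matches the target
Pairs with CG² = 3/7: (-2,3/2): +√(3/7)

(-2,3/2): +√(3/7)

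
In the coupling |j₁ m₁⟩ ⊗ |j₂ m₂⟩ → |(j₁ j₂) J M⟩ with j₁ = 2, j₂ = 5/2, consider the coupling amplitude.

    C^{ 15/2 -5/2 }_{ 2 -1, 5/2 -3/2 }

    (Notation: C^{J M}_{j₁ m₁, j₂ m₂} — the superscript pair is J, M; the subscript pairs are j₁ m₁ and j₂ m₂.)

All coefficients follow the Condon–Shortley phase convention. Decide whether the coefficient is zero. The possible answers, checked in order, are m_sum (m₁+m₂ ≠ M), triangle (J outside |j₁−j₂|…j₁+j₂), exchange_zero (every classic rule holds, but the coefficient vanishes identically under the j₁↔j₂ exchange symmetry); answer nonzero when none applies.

triangle

m-sum: m₁+m₂ = -1+(-3/2) = -5/2, M = -5/2  ✓
triangle: need |j₁−j₂| ≤ J ≤ j₁+j₂, i.e. J ∈ [1/2, 9/2]; J = 15/2 is outside ✗ ⇒ coefficient is 0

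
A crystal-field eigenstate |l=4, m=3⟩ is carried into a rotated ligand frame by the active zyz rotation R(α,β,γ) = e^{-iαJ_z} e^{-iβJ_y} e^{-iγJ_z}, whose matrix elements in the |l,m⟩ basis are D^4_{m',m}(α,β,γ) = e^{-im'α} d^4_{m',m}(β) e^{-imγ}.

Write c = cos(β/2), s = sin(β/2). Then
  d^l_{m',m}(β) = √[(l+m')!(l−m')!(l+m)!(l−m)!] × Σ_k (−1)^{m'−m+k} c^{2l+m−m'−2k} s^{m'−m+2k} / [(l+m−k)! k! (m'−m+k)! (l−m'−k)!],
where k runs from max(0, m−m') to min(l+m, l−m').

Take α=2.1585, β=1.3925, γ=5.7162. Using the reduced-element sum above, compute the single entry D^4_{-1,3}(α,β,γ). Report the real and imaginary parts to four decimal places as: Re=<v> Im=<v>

First d^4_{-1,3}(β=1.3925), then the phase factors e^{-i(-1)α} and e^{-i(3)γ}:
c=cos(1.392500/2)=0.767253, s=sin(1.392500/2)=0.641345; N=√[6·120·5040·1]=1904.940944
Admissible k: 4..5 (factorial args all ≥0)
  k=4: (−1)^0·1904.9409/(144)·0.7673^4·0.6413^4 = +0.775603
  k=5: (−1)^1·1904.9409/(240)·0.7673^2·0.6413^6 = -0.325160
d^4_{-1,3}(1.3925) = +0.775603 -0.325160 = +0.450443
Attach z-rotation phases: D = e^{-i(-1)(2.1585)}·(+0.450443)·e^{-i(3)(5.7162)} = -0.339279-0.296291i

Re=-0.3393 Im=-0.2963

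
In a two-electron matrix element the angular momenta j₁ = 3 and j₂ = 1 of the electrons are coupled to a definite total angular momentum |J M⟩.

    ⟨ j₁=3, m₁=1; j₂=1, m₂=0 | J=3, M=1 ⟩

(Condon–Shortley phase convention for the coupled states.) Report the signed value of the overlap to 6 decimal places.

+0.288675

√[7·1!5!1!/8! · 4!2!1!1!4!2!] = √(48)
  +(−1)^0/∏(0,1,2,1,3,0)! = 1/12  (running 1/12)
  +(−1)^1/∏(1,0,1,0,4,1)! = -1/24  (running 1/24)
⟨..|..⟩ = √(48)·(1/24) = +0.288675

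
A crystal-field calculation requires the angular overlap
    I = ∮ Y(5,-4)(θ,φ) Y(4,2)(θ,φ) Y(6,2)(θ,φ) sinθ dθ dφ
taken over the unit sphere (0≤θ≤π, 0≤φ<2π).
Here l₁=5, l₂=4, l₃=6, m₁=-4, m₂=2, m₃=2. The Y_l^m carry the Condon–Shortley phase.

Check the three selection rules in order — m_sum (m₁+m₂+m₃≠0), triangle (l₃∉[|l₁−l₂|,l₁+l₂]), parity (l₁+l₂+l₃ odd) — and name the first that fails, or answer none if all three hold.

parity

m₁+m₂+m₃ = -4 + 2 + 2 = 0  ✓
triangle: |5−4|=1 ≤ l₃=6 ≤ 5+4=9  ✓
parity: l₁+l₂+l₃ = 15 is odd  ✗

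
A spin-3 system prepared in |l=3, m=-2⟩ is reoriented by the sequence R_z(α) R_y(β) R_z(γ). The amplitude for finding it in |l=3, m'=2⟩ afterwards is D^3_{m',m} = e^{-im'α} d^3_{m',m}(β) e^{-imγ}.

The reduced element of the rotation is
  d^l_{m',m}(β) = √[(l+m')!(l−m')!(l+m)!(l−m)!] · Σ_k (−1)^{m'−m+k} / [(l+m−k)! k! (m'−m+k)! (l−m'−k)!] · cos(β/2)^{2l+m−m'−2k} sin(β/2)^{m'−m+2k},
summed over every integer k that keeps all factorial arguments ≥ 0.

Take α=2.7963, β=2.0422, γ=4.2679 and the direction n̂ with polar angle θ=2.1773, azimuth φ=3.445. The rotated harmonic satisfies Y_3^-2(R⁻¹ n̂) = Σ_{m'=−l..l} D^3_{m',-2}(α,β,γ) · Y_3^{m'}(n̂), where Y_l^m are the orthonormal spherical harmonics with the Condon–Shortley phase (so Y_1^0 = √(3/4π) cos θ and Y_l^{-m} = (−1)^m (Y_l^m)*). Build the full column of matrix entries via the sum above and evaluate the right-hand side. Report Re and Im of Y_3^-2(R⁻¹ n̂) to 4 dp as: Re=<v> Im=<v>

Need the full column D^3_{m',-2} for m'=−3..3 at α=2.7963, β=2.0422, γ=4.2679.
cos(β/2)=0.522428, sin(β/2)=0.852683
d^3_{-3,-2}: single k=1 term ⇒ +0.081282;  D = -0.028181-0.076241i
d^3_{-2,-2}: k∈[0..1] ⇒ +0.020331 -0.270802 = -0.250471;  D = -0.002196-0.250462i
d^3_{-1,-2}: k∈[0..1] ⇒ -0.104935 +0.559079 = +0.454144;  D = +0.149963-0.428670i
d^3_{0,-2}: k∈[0..1] ⇒ +0.296649 -0.790251 = -0.493602;  D = +0.311071-0.383246i
d^3_{1,-2}: k∈[0..1] ⇒ -0.559079 +0.744672 = +0.185593;  D = +0.158832-0.096006i
d^3_{2,-2}: k∈[0..1] ⇒ +0.721397 -0.384349 = +0.337047;  D = -0.330436+0.066430i
d^3_{3,-2}: single k=0 term ⇒ -0.576821;  D = -0.570608-0.084431i
Y_3^{m'}(θ=2.1773,φ=3.445) and Σ D·Y over m':
  (-0.0282-0.0762i)·(-0.1420+0.1827i)  (-0.0022-0.2505i)·(-0.3231+0.2243i)  (+0.1500-0.4287i)·(-0.1583+0.0495i)  (+0.3111-0.3832i)·(+0.2926+0.0000i)  (+0.1588-0.0960i)·(+0.1583+0.0495i)  (-0.3304+0.0664i)·(-0.3231-0.2243i)  (-0.5706-0.0844i)·(+0.1420+0.1827i)
Y_3^-2(R⁻¹ n̂) = +0.249277-0.021714i

Re=0.2493 Im=-0.0217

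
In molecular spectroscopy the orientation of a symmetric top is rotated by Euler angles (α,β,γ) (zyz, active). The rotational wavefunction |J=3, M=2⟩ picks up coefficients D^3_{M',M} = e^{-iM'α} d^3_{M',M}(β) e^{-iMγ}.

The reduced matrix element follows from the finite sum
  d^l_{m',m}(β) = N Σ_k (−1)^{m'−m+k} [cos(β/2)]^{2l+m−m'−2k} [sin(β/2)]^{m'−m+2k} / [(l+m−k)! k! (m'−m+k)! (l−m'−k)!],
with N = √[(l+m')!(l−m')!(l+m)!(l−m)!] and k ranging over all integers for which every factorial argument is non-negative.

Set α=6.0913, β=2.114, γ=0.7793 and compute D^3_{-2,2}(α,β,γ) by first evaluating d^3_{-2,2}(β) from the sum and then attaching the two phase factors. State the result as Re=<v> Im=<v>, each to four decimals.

D^3_{-2,2}(6.0913,2.1140,0.7793) = e^{-i·-2·6.0913}·d^3_{-2,2}(2.1140)·e^{-i·2·0.7793}. Compute d first:
Half-angle: c=0.491487, s=0.870885. N=√(1·120·120·1)=120.000000
k: max(0,(2)−(-2))=4 … min(3+(2),3−(-2))=5
  k=4: (−1)^0·120.0000/(24)·0.4915^2·0.8709^4 = +0.694764
  k=5: (−1)^1·120.0000/(120)·0.4915^0·0.8709^6 = -0.436279
d^3_{-2,2}(2.1140) = +0.694764 -0.436279 = +0.258484
Attach z-rotation phases: D = e^{-i(-2)(6.0913)}·(+0.258484)·e^{-i(2)(0.7793)} = -0.093851-0.240845i

Re=-0.0939 Im=-0.2408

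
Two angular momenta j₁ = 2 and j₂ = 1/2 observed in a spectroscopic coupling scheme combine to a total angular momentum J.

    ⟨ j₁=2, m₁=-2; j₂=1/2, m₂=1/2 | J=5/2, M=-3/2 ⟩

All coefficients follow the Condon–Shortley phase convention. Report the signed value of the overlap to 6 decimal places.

+√(1/5) ≈ +0.447214

j₁+j₂−J=0  J+j₁−j₂=4  J−j₁+j₂=1  j₁+j₂+J+1=6
(j₁±m₁, j₂±m₂, J±M) = (0,4,1,0,1,4)
P² = 576/5
sum k=0..0:
  [0] +1/24 = 1/24
S = 1/24
C² = P²·S² = 1/5 ; C = +0.447214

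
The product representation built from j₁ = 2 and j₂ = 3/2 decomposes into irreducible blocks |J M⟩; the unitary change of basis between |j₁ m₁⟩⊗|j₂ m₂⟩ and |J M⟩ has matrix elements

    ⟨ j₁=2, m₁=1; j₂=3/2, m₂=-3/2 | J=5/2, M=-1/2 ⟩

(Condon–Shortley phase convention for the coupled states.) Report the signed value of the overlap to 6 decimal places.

j₁+j₂−J=1  J+j₁−j₂=3  J−j₁+j₂=2  j₁+j₂+J+1=7
(j₁±m₁, j₂±m₂, J±M) = (3,1,0,3,2,3)
P² = 216/35
sum k=0..0:
  [0] +1/4 = 1/4
S = 1/4
C² = P²·S² = 27/70 ; C = +0.621059

+0.621059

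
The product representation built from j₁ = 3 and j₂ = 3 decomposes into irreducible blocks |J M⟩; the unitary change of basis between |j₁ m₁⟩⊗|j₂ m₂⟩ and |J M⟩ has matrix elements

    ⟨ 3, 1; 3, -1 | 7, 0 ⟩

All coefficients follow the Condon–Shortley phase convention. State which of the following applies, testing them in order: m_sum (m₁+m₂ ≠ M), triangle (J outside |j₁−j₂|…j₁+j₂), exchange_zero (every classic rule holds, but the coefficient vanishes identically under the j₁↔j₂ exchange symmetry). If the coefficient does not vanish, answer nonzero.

triangle

m-sum: m₁+m₂ = 1+(-1) = 0, M = 0  ✓
triangle: need |j₁−j₂| ≤ J ≤ j₁+j₂, i.e. J ∈ [0, 6]; J = 7 is outside ✗ ⇒ coefficient is 0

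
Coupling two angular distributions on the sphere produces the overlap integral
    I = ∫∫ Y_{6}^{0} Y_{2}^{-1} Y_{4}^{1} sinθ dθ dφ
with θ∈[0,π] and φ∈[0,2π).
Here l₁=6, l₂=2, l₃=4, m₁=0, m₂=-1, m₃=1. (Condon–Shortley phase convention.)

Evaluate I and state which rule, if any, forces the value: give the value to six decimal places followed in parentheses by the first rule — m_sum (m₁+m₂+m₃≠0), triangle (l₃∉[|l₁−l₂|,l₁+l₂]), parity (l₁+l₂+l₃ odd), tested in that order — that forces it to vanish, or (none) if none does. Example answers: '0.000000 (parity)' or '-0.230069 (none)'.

0.174223 (none)

Checks pass: Σm=0; 12 even; l₃=4∈[4,8].
(2·6+1)(2·2+1)(2·4+1) = 585
Δ: 4! 8! 0! / 13! → 1/6435
sum: t=2:+1/2304 = 1/2304
3j²(6 2 4; 0 0 0) = Δ·Π!·Σ² = 5/143  (sign +1)
sum: t=1:−1/4320 = -1/4320
3j²(6 2 4; 0 -1 1) = Δ·Π!·Σ² = 8/429  (sign +1)
combine: 4πI² = 585·5/143·8/429 = 600/1573
take √, sign +1: I = 0.17422334
No selection rule forces the value: the integral is nonzero (none).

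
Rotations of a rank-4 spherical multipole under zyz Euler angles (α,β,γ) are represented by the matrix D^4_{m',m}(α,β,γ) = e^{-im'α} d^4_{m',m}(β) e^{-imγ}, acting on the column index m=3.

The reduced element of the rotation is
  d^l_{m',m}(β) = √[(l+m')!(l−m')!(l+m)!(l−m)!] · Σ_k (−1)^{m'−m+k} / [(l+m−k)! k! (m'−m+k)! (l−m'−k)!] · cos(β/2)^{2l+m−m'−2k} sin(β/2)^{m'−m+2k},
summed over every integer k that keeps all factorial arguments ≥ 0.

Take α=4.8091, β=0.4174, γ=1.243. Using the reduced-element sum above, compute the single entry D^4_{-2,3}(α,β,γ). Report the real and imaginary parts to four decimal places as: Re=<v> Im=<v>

Re=0.0036 Im=-0.0015

First d^4_{-2,3}(β=0.4174), then the phase factors e^{-i(-2)α} and e^{-i(3)γ}:
c=cos(0.417400/2)=0.978301, s=sin(0.417400/2)=0.207188; N=√[2·720·5040·1]=2693.993318
Admissible k: 5..6 (factorial args all ≥0)
  k=5: (−1)^0·2693.9933/(240)·0.9783^3·0.2072^5 = +0.004013
  k=6: (−1)^1·2693.9933/(720)·0.9783^1·0.2072^7 = -0.000060
d^4_{-2,3}(0.4174) = +0.004013 -0.000060 = +0.003953
Attach z-rotation phases: D = e^{-i(-2)(4.8091)}·(+0.003953)·e^{-i(3)(1.2430)} = +0.003650-0.001517i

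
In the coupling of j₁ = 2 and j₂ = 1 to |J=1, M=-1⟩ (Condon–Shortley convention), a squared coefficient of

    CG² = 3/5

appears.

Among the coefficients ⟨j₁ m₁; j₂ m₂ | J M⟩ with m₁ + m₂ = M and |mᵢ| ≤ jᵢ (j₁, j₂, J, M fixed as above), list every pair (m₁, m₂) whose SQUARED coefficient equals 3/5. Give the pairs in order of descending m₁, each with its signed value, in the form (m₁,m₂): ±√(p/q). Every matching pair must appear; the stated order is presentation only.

(-2,1): +√(3/5)

Admissible pairs with m₁+m₂ = M = -1: (-2,1), (-1,0), (0,-1)
  (m₁,m₂)=(0,-1): CG² = 1/10, CG = +√(1/10)
  (m₁,m₂)=(-1,0): CG² = 3/10, CG = −√(3/10)
  (m₁,m₂)=(-2,1): CG² = 3/5, CG = +√(3/5)   ← matches the target
Pairs with CG² = 3/5: (-2,1): +√(3/5)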